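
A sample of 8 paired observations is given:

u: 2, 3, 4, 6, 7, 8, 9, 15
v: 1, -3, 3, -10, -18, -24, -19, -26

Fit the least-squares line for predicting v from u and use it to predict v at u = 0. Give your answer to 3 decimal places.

n = 8, Σx = 54, Σy = -96, Σxy = -934, Σx² = 484
Sxx = Σx² − (Σx)²/n = 484 − 364.5 = 119.5
Sxy = Σxy − (Σx)(Σy)/n = -934 − (-648) = -286
b = Sxy/Sxx = -286/119.5 = -2.393305
a = ȳ − b·x̄ = -12 − (-2.393305)·6.75 = 4.154812
ŷ(0) = a + b·0 = 4.154812 + (-2.393305)·0 = 4.154812

4.155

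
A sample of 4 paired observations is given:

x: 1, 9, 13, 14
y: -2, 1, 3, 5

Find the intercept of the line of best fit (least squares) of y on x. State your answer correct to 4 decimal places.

n = 4, Σx = 37, Σy = 7, Σxy = 116, Σx² = 447
Sxx = Σx² − (Σx)²/n = 447 − 342.25 = 104.75
Sxy = Σxy − (Σx)(Σy)/n = 116 − 64.75 = 51.25
b = Sxy/Sxx = 51.25/104.75 = 0.489260
a = ȳ − b·x̄ = 1.75 − 0.489260·9.25 = -2.775656

-2.7757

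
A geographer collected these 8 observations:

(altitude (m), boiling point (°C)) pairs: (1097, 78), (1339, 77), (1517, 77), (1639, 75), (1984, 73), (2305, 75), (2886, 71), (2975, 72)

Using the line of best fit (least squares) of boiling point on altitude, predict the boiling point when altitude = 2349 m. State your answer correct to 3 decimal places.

n = 8, Σx = 15742, Σy = 598, Σxy = 1165216, Σx² = 34412842
Sxx = Σx² − (Σx)²/n = 34412842 − 30976320.5 = 3436521.5
Sxy = Σxy − (Σx)(Σy)/n = 1165216 − 1176714.5 = -11498.5
b = Sxy/Sxx = -11498.5/3436521.5 = -0.003346
a = ȳ − b·x̄ = 74.75 − (-0.003346)·1967.75 = 81.334034
ŷ(2349) = a + b·2349 = 81.334034 + (-0.003346)·2349 = 73.474349

73.474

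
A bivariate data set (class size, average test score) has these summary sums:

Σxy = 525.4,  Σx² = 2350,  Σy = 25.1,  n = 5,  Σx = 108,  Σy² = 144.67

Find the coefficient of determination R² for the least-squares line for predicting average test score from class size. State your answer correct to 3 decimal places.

Sxx = Σx² − (Σx)²/n = 2350 − 2332.8 = 17.2
Sxy = Σxy − (Σx)(Σy)/n = 525.4 − 542.16 = -16.76
Syy = Σy² − (Σy)²/n = 144.67 − 126.002 = 18.668
R² = Sxy²/(Sxx·Syy) = (-16.76)²/(17.2·18.668) = 0.874826

0.875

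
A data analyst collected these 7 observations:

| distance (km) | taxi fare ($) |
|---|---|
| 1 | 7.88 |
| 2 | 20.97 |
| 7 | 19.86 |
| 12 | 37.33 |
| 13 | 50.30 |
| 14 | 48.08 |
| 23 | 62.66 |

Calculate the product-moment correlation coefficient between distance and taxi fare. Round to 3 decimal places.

n = 7, Σx = 72, Σy = 247.08, Σxy = 3405, Σx² = 1092, Σy² = 11057.8358
Sxx = Σx² − (Σx)²/n = 1092 − 740.571429 = 351.428571
Sxy = Σxy − (Σx)(Σy)/n = 3405 − 2541.394286 = 863.605714
Syy = Σy² − (Σy)²/n = 11057.8358 − 8721.218057 = 2336.617743
r = Sxy/√(Sxx·Syy) = 863.605714/√(821154.235347) = 863.605714/906.175610 = 0.953022

0.953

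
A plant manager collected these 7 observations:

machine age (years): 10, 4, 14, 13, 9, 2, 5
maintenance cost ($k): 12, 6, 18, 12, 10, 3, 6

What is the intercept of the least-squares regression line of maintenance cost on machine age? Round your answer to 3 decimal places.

1.071

n = 7, Σx = 57, Σy = 67, Σxy = 678, Σx² = 591
Sxx = Σx² − (Σx)²/n = 591 − 464.142857 = 126.857143
Sxy = Σxy − (Σx)(Σy)/n = 678 − 545.571429 = 132.428571
b = Sxy/Sxx = 132.428571/126.857143 = 1.043919
a = ȳ − b·x̄ = 9.571429 − 1.043919·8.142857 = 1.070946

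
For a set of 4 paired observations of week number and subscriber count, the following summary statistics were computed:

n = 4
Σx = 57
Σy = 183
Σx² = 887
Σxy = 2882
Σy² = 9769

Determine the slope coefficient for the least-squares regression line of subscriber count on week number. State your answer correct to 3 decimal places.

3.669

Sxx = Σx² − (Σx)²/n = 887 − 812.25 = 74.75
Sxy = Σxy − (Σx)(Σy)/n = 2882 − 2607.75 = 274.25
b = Sxy/Sxx = 274.25/74.75 = 3.668896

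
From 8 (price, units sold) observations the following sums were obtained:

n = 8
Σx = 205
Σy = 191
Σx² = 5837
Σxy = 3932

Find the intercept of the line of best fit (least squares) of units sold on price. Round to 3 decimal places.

66.112

Sxx = Σx² − (Σx)²/n = 5837 − 5253.125 = 583.875
Sxy = Σxy − (Σx)(Σy)/n = 3932 − 4894.375 = -962.375
b = Sxy/Sxx = -962.375/583.875 = -1.648255
a = ȳ − b·x̄ = 23.875 − (-1.648255)·25.625 = 66.111539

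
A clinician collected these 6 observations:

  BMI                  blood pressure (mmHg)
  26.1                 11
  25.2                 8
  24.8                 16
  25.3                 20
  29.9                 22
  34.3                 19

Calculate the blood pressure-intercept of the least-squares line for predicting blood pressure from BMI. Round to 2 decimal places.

-3.89

n = 6, Σx = 165.6, Σy = 96, Σxy = 2701, Σx² = 4641.88
Sxx = Σx² − (Σx)²/n = 4641.88 − 4570.56 = 71.32
Sxy = Σxy − (Σx)(Σy)/n = 2701 − 2649.6 = 51.4
b = Sxy/Sxx = 51.4/71.32 = 0.720695
a = ȳ − b·x̄ = 16 − 0.720695·27.6 = -3.891195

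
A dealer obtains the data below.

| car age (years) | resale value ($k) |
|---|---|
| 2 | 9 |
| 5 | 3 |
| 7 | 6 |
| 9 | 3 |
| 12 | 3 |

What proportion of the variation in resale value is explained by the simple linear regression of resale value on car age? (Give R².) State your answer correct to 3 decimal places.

n = 5, Σx = 35, Σy = 24, Σxy = 138, Σx² = 303, Σy² = 144
Sxx = Σx² − (Σx)²/n = 303 − 245 = 58
Sxy = Σxy − (Σx)(Σy)/n = 138 − 168 = -30
Syy = Σy² − (Σy)²/n = 144 − 115.2 = 28.8
R² = Sxy²/(Sxx·Syy) = (-30)²/(58·28.8) = 0.538793

0.539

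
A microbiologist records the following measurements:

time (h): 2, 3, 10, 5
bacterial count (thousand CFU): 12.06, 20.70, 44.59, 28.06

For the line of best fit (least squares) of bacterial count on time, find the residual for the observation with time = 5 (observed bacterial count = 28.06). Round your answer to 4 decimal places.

n = 4, Σx = 20, Σy = 105.41, Σxy = 672.42, Σx² = 138
Sxx = Σx² − (Σx)²/n = 138 − 100 = 38
Sxy = Σxy − (Σx)(Σy)/n = 672.42 − 527.05 = 145.37
b = Sxy/Sxx = 145.37/38 = 3.825526
a = ȳ − b·x̄ = 26.3525 − 3.825526·5 = 7.224868
ŷ(5) = 7.224868 + 3.825526·5 = 26.3525
residual = y − ŷ = 28.06 − 26.3525 = 1.7075

1.7075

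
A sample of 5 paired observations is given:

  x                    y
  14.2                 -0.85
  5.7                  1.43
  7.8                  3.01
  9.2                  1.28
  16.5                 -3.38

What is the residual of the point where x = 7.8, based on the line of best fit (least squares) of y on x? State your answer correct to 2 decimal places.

n = 5, Σx = 53.4, Σy = 1.49, Σxy = -24.435, Σx² = 651.86
Sxx = Σx² − (Σx)²/n = 651.86 − 570.312 = 81.548
Sxy = Σxy − (Σx)(Σy)/n = -24.435 − 15.9132 = -40.3482
b = Sxy/Sxx = -40.3482/81.548 = -0.494779
a = ȳ − b·x̄ = 0.298 − (-0.494779)·10.68 = 5.582235
ŷ(7.8) = 5.582235 + (-0.494779)·7.8 = 1.722962
residual = y − ŷ = 3.01 − 1.722962 = 1.287038

1.29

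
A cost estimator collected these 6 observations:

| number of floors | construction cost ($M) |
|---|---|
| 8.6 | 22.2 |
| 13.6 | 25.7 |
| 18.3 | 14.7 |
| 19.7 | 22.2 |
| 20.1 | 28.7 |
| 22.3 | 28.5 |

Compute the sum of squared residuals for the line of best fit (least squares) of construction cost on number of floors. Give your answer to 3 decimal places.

130.064

n = 6, Σx = 102.6, Σy = 142, Σxy = 2459.21, Σx² = 1883.2, Σy² = 3498.2
Sxx = Σx² − (Σx)²/n = 1883.2 − 1754.46 = 128.74
Sxy = Σxy − (Σx)(Σy)/n = 2459.21 − 2428.2 = 31.01
Syy = Σy² − (Σy)²/n = 3498.2 − 3360.666667 = 137.533333
b = Sxy/Sxx = 31.01/128.74 = 0.240873
SSE = Syy − b·Sxy = 137.533333 − 0.240873·31.01 = 130.063859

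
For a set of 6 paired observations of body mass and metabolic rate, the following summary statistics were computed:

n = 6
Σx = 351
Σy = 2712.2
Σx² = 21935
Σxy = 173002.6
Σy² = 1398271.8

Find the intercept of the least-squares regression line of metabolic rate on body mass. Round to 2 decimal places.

-146.49

Sxx = Σx² − (Σx)²/n = 21935 − 20533.5 = 1401.5
Sxy = Σxy − (Σx)(Σy)/n = 173002.6 − 158663.7 = 14338.9
b = Sxy/Sxx = 14338.9/1401.5 = 10.231110
a = ȳ − b·x̄ = 452.033333 − 10.231110·58.5 = -146.486574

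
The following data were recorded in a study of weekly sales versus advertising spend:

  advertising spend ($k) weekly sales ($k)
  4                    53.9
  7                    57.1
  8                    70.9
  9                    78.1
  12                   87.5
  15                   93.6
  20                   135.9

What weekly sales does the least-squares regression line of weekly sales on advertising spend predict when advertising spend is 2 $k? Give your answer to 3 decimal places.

38.951

n = 7, Σx = 75, Σy = 577, Σxy = 7057.4, Σx² = 979
Sxx = Σx² − (Σx)²/n = 979 − 803.571429 = 175.428571
Sxy = Σxy − (Σx)(Σy)/n = 7057.4 − 6182.142857 = 875.257143
b = Sxy/Sxx = 875.257143/175.428571 = 4.989251
a = ȳ − b·x̄ = 82.428571 − 4.989251·10.714286 = 28.972313
ŷ(2) = a + b·2 = 28.972313 + 4.989251·2 = 38.950814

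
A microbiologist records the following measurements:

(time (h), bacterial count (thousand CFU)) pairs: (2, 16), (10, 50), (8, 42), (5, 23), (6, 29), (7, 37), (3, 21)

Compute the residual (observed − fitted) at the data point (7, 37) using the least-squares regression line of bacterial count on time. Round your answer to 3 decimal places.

0.927

n = 7, Σx = 41, Σy = 218, Σxy = 1479, Σx² = 287
Sxx = Σx² − (Σx)²/n = 287 − 240.142857 = 46.857143
Sxy = Σxy − (Σx)(Σy)/n = 1479 − 1276.857143 = 202.142857
b = Sxy/Sxx = 202.142857/46.857143 = 4.314024
a = ȳ − b·x̄ = 31.142857 − 4.314024·5.857143 = 5.875
ŷ(7) = 5.875 + 4.314024·7 = 36.073171
residual = y − ŷ = 37 − 36.073171 = 0.926829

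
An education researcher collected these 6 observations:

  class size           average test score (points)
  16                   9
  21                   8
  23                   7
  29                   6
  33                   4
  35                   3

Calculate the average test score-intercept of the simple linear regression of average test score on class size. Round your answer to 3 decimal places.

n = 6, Σx = 157, Σy = 37, Σxy = 884, Σx² = 4381
Sxx = Σx² − (Σx)²/n = 4381 − 4108.166667 = 272.833333
Sxy = Σxy − (Σx)(Σy)/n = 884 − 968.166667 = -84.166667
b = Sxy/Sxx = -84.166667/272.833333 = -0.308491
a = ȳ − b·x̄ = 6.166667 − (-0.308491)·26.166667 = 14.238852

14.239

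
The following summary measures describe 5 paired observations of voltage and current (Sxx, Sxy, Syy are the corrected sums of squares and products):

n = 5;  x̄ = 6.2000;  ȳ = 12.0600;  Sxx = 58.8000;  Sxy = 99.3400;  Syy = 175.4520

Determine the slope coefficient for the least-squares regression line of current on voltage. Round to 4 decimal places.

b = Sxy/Sxx = 99.34/58.8 = 1.689456

1.6895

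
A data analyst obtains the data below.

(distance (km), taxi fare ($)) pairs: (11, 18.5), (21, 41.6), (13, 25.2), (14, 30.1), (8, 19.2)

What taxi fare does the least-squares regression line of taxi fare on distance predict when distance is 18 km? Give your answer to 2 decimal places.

35.61

n = 5, Σx = 67, Σy = 134.6, Σxy = 1979.7, Σx² = 991
Sxx = Σx² − (Σx)²/n = 991 − 897.8 = 93.2
Sxy = Σxy − (Σx)(Σy)/n = 1979.7 − 1803.64 = 176.06
b = Sxy/Sxx = 176.06/93.2 = 1.889056
a = ȳ − b·x̄ = 26.92 − 1.889056·13.4 = 1.606652
ŷ(18) = a + b·18 = 1.606652 + 1.889056·18 = 35.609657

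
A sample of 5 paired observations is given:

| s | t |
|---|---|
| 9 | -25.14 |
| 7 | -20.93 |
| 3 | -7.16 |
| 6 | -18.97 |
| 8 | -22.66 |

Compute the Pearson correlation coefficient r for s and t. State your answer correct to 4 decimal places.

n = 5, Σx = 33, Σy = -94.86, Σxy = -689.35, Σx² = 239, Σy² = 1994.6866
Sxx = Σx² − (Σx)²/n = 239 − 217.8 = 21.2
Sxy = Σxy − (Σx)(Σy)/n = -689.35 − (-626.076) = -63.274
Syy = Σy² − (Σy)²/n = 1994.6866 − 1799.68392 = 195.00268
r = Sxy/√(Sxx·Syy) = -63.274/√(4134.056816) = -63.274/64.296631 = -0.984095

-0.9841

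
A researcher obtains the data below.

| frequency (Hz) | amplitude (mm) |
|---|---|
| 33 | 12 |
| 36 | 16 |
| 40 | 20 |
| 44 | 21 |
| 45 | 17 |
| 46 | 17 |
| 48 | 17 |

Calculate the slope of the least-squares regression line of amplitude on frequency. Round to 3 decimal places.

0.287

n = 7, Σx = 292, Σy = 120, Σxy = 5059, Σx² = 12366
Sxx = Σx² − (Σx)²/n = 12366 − 12180.571429 = 185.428571
Sxy = Σxy − (Σx)(Σy)/n = 5059 − 5005.714286 = 53.285714
b = Sxy/Sxx = 53.285714/185.428571 = 0.287365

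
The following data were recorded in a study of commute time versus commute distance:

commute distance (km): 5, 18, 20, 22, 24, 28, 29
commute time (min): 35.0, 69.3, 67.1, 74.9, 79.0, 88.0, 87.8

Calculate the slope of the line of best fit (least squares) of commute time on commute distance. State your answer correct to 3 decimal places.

n = 7, Σx = 146, Σy = 501.1, Σxy = 11318.4, Σx² = 3434
Sxx = Σx² − (Σx)²/n = 3434 − 3045.142857 = 388.857143
Sxy = Σxy − (Σx)(Σy)/n = 11318.4 − 10451.514286 = 866.885714
b = Sxy/Sxx = 866.885714/388.857143 = 2.229317

2.229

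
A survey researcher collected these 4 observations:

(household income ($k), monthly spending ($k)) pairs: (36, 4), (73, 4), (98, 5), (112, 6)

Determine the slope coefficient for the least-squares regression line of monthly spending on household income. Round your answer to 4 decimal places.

n = 4, Σx = 319, Σy = 19, Σxy = 1598, Σx² = 28773
Sxx = Σx² − (Σx)²/n = 28773 − 25440.25 = 3332.75
Sxy = Σxy − (Σx)(Σy)/n = 1598 − 1515.25 = 82.75
b = Sxy/Sxx = 82.75/3332.75 = 0.024829

0.0248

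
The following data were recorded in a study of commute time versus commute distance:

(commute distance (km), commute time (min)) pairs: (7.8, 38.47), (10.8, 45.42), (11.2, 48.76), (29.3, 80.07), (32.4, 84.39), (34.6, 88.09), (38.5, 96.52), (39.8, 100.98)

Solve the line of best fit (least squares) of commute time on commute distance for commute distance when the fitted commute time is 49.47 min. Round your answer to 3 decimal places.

12.894

n = 8, Σx = 204.4, Σy = 582.7, Σxy = 17199.939, Σx² = 6474.62
Sxx = Σx² − (Σx)²/n = 6474.62 − 5222.42 = 1252.2
Sxy = Σxy − (Σx)(Σy)/n = 17199.939 − 14887.985 = 2311.954
b = Sxy/Sxx = 2311.954/1252.2 = 1.846314
a = ȳ − b·x̄ = 72.8375 − 1.846314·25.55 = 25.664185
Set a + b·x = 49.47: x = (49.47 − 25.664185) / 1.846314 = 12.893700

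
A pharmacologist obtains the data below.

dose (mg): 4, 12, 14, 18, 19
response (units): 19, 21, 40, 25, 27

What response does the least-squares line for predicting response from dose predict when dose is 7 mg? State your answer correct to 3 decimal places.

22.726

n = 5, Σx = 67, Σy = 132, Σxy = 1851, Σx² = 1041
Sxx = Σx² − (Σx)²/n = 1041 − 897.8 = 143.2
Sxy = Σxy − (Σx)(Σy)/n = 1851 − 1768.8 = 82.2
b = Sxy/Sxx = 82.2/143.2 = 0.574022
a = ȳ − b·x̄ = 26.4 − 0.574022·13.4 = 18.708101
ŷ(7) = a + b·7 = 18.708101 + 0.574022·7 = 22.726257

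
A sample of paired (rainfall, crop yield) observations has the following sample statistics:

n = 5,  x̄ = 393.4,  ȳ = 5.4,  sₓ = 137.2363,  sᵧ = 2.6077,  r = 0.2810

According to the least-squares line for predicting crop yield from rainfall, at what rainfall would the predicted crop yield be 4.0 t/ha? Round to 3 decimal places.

131.200

b = r · sᵧ/sₓ = 0.281 · 2.6077/137.2363 = 0.005339
a = ȳ − b·x̄ = 5.4 − 0.005339·393.4 = 3.299468
Set a + b·x = 4.0: x = (4.0 − 3.299468) / 0.005339 = 131.199757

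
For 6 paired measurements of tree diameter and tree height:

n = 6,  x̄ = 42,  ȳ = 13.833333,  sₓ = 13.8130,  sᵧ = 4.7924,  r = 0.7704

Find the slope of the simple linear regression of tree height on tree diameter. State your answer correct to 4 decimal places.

b = r · sᵧ/sₓ = 0.7704 · 4.7924/13.813 = 0.267289

0.2673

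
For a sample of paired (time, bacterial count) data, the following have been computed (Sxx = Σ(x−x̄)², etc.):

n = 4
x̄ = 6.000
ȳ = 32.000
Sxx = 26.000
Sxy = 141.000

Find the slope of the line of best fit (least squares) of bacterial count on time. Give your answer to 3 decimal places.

b = Sxy/Sxx = 141/26 = 5.423077

5.423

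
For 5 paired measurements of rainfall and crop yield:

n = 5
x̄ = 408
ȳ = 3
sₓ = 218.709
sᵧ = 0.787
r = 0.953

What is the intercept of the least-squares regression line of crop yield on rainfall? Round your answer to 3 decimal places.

b = r · sᵧ/sₓ = 0.953 · 0.787/218.709 = 0.003429
a = ȳ − b·x̄ = 3 − 0.003429·408 = 1.600860

1.601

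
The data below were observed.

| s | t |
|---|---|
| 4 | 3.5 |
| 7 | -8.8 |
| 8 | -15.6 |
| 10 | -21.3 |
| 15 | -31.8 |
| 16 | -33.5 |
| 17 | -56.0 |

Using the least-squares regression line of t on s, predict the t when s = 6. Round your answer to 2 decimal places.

-5.20

n = 7, Σx = 77, Σy = -163.5, Σxy = -2350.4, Σx² = 999
Sxx = Σx² − (Σx)²/n = 999 − 847 = 152
Sxy = Σxy − (Σx)(Σy)/n = -2350.4 − (-1798.5) = -551.9
b = Sxy/Sxx = -551.9/152 = -3.630921
a = ȳ − b·x̄ = -23.357143 − (-3.630921)·11 = 16.582989
ŷ(6) = a + b·6 = 16.582989 + (-3.630921)·6 = -5.202538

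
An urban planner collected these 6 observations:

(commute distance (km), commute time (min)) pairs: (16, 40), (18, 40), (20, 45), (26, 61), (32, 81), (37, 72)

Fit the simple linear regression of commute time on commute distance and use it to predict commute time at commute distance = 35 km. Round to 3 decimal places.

n = 6, Σx = 149, Σy = 339, Σxy = 9102, Σx² = 4049
Sxx = Σx² − (Σx)²/n = 4049 − 3700.166667 = 348.833333
Sxy = Σxy − (Σx)(Σy)/n = 9102 − 8418.5 = 683.5
b = Sxy/Sxx = 683.5/348.833333 = 1.959388
a = ȳ − b·x̄ = 56.5 − 1.959388·24.833333 = 7.841854
ŷ(35) = a + b·35 = 7.841854 + 1.959388·35 = 76.420449

76.420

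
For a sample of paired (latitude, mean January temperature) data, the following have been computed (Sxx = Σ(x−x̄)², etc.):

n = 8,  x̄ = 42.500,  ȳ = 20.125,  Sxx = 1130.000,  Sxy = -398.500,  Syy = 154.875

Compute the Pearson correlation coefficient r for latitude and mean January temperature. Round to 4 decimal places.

r = Sxy/√(Sxx·Syy) = -398.5/√(175008.75) = -398.5/418.340471 = -0.952573

-0.9526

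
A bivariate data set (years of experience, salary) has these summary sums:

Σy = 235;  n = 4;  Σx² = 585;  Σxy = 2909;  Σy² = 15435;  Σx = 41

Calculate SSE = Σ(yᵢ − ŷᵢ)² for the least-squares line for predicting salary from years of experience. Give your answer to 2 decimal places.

Sxx = Σx² − (Σx)²/n = 585 − 420.25 = 164.75
Sxy = Σxy − (Σx)(Σy)/n = 2909 − 2408.75 = 500.25
Syy = Σy² − (Σy)²/n = 15435 − 13806.25 = 1628.75
b = Sxy/Sxx = 500.25/164.75 = 3.036419
SSE = Syy − b·Sxy = 1628.75 − 3.036419·500.25 = 109.781487

109.78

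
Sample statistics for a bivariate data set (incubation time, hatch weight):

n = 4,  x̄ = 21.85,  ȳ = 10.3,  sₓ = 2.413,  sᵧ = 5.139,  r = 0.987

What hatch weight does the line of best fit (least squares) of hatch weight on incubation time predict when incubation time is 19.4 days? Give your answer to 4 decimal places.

5.1500

b = r · sᵧ/sₓ = 0.987 · 5.139/2.413 = 2.102028
a = ȳ − b·x̄ = 10.3 − 2.102028·21.85 = -35.629307
ŷ(19.4) = a + b·19.4 = -35.629307 + 2.102028·19.4 = 5.150032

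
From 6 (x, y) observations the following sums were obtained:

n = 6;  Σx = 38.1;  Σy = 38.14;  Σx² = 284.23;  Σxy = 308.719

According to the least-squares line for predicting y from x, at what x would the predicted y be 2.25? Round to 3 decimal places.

3.739

Sxx = Σx² − (Σx)²/n = 284.23 − 241.935 = 42.295
Sxy = Σxy − (Σx)(Σy)/n = 308.719 − 242.189 = 66.53
b = Sxy/Sxx = 66.53/42.295 = 1.572999
a = ȳ − b·x̄ = 6.356667 − 1.572999·6.35 = -3.631878
Set a + b·x = 2.25: x = (2.25 − (-3.631878)) / 1.572999 = 3.739276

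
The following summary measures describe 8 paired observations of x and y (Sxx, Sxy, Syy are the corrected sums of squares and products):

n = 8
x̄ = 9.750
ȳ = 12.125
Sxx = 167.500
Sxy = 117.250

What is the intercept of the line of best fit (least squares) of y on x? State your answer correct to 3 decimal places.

5.300

b = Sxy/Sxx = 117.25/167.5 = 0.7
a = ȳ − b·x̄ = 12.125 − 0.7·9.75 = 5.3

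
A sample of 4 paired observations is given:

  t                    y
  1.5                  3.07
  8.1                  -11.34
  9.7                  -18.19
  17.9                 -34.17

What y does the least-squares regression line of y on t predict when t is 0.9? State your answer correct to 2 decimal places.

n = 4, Σx = 37.2, Σy = -60.63, Σxy = -875.335, Σx² = 482.36
Sxx = Σx² − (Σx)²/n = 482.36 − 345.96 = 136.4
Sxy = Σxy − (Σx)(Σy)/n = -875.335 − (-563.859) = -311.476
b = Sxy/Sxx = -311.476/136.4 = -2.283548
a = ȳ − b·x̄ = -15.1575 − (-2.283548)·9.3 = 6.0795
ŷ(0.9) = a + b·0.9 = 6.0795 + (-2.283548)·0.9 = 4.024306

4.02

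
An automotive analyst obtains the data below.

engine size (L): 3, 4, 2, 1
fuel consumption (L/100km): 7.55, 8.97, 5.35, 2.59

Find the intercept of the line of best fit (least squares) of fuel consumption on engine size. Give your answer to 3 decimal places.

0.780

n = 4, Σx = 10, Σy = 24.46, Σxy = 71.82, Σx² = 30
Sxx = Σx² − (Σx)²/n = 30 − 25 = 5
Sxy = Σxy − (Σx)(Σy)/n = 71.82 − 61.15 = 10.67
b = Sxy/Sxx = 10.67/5 = 2.134
a = ȳ − b·x̄ = 6.115 − 2.134·2.5 = 0.78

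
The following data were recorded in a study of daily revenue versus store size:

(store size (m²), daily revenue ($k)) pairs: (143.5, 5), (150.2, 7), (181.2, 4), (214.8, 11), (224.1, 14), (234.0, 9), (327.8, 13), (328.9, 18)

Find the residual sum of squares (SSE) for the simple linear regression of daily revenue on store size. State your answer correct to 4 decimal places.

47.6080

n = 8, Σx = 1804.5, Σy = 81, Σxy = 20281.5, Σx² = 442729.63, Σy² = 981
Sxx = Σx² − (Σx)²/n = 442729.63 − 407027.53125 = 35702.09875
Sxy = Σxy − (Σx)(Σy)/n = 20281.5 − 18270.5625 = 2010.9375
Syy = Σy² − (Σy)²/n = 981 − 820.125 = 160.875
b = Sxy/Sxx = 2010.9375/35702.09875 = 0.056325
SSE = Syy − b·Sxy = 160.875 − 0.056325·2010.9375 = 47.608000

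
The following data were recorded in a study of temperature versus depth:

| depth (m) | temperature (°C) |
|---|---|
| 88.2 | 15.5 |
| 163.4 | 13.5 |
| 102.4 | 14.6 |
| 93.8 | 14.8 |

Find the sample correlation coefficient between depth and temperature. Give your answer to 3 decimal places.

-0.943

n = 4, Σx = 447.8, Σy = 58.4, Σxy = 6456.28, Σx² = 53763, Σy² = 854.7
Sxx = Σx² − (Σx)²/n = 53763 − 50131.21 = 3631.79
Sxy = Σxy − (Σx)(Σy)/n = 6456.28 − 6537.88 = -81.6
Syy = Σy² − (Σy)²/n = 854.7 − 852.64 = 2.06
r = Sxy/√(Sxx·Syy) = -81.6/√(7481.4874) = -81.6/86.495592 = -0.943401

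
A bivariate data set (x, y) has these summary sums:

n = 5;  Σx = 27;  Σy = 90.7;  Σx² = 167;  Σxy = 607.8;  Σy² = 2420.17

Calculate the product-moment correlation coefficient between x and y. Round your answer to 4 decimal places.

0.9208

Sxx = Σx² − (Σx)²/n = 167 − 145.8 = 21.2
Sxy = Σxy − (Σx)(Σy)/n = 607.8 − 489.78 = 118.02
Syy = Σy² − (Σy)²/n = 2420.17 − 1645.298 = 774.872
r = Sxy/√(Sxx·Syy) = 118.02/√(16427.2864) = 118.02/128.168976 = 0.920816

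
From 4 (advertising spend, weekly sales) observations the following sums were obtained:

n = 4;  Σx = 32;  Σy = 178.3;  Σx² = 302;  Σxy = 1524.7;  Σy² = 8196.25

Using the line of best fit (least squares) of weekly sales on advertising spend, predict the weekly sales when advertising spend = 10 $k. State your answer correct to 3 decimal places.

48.849

Sxx = Σx² − (Σx)²/n = 302 − 256 = 46
Sxy = Σxy − (Σx)(Σy)/n = 1524.7 − 1426.4 = 98.3
b = Sxy/Sxx = 98.3/46 = 2.136957
a = ȳ − b·x̄ = 44.575 − 2.136957·8 = 27.479348
ŷ(10) = a + b·10 = 27.479348 + 2.136957·10 = 48.848913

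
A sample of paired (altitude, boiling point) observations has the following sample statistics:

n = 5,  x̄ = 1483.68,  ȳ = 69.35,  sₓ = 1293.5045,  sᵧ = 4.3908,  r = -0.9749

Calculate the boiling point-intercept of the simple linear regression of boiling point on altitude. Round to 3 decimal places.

74.260

b = r · sᵧ/sₓ = -0.9749 · 4.3908/1293.5045 = -0.003309
a = ȳ − b·x̄ = 69.35 − (-0.003309)·1483.68 = 74.259938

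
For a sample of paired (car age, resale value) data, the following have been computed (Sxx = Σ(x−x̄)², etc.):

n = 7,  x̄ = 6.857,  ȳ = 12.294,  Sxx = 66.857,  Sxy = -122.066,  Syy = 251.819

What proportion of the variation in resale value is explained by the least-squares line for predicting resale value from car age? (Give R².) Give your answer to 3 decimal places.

0.885

R² = Sxy²/(Sxx·Syy) = (-122.066)²/(66.857·251.819) = 0.885022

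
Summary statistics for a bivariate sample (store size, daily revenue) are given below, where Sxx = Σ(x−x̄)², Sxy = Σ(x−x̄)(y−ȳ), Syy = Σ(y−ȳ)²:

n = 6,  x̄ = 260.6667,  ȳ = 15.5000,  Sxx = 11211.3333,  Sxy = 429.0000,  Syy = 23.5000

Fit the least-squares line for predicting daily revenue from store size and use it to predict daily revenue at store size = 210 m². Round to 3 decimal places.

13.561

b = Sxy/Sxx = 429/11211.3333 = 0.038265
a = ȳ − b·x̄ = 15.5 − 0.038265·260.6667 = 5.525628
ŷ(210) = a + b·210 = 5.525628 + 0.038265·210 = 13.561246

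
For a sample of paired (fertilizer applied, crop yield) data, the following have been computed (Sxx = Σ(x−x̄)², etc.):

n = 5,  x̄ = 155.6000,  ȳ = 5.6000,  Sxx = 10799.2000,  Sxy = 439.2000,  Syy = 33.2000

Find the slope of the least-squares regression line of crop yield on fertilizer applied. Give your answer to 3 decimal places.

0.041

b = Sxy/Sxx = 439.2/10799.2 = 0.040670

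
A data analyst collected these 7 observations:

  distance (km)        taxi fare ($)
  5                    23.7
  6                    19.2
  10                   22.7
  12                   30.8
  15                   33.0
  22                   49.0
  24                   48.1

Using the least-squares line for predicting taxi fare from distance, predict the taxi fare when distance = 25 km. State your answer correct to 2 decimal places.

50.58

n = 7, Σx = 94, Σy = 226.5, Σxy = 3557.7, Σx² = 1590
Sxx = Σx² − (Σx)²/n = 1590 − 1262.285714 = 327.714286
Sxy = Σxy − (Σx)(Σy)/n = 3557.7 − 3041.571429 = 516.128571
b = Sxy/Sxx = 516.128571/327.714286 = 1.574935
a = ȳ − b·x̄ = 32.357143 − 1.574935·13.428571 = 11.208021
ŷ(25) = a + b·25 = 11.208021 + 1.574935·25 = 50.581386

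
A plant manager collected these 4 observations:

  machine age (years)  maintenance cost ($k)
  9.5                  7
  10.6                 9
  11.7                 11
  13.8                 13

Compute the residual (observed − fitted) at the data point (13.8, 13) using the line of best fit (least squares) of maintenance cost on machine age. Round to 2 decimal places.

n = 4, Σx = 45.6, Σy = 40, Σxy = 470, Σx² = 529.94
Sxx = Σx² − (Σx)²/n = 529.94 − 519.84 = 10.1
Sxy = Σxy − (Σx)(Σy)/n = 470 − 456 = 14
b = Sxy/Sxx = 14/10.1 = 1.386139
a = ȳ − b·x̄ = 10 − 1.386139·11.4 = -5.801980
ŷ(13.8) = -5.801980 + 1.386139·13.8 = 13.326733
residual = y − ŷ = 13 − 13.326733 = -0.326733

-0.33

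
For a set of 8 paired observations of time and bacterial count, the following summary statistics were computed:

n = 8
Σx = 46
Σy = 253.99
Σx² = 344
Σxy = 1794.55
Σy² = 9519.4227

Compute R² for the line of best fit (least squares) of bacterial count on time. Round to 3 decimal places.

Sxx = Σx² − (Σx)²/n = 344 − 264.5 = 79.5
Sxy = Σxy − (Σx)(Σy)/n = 1794.55 − 1460.4425 = 334.1075
Syy = Σy² − (Σy)²/n = 9519.4227 − 8063.865013 = 1455.557687
R² = Sxy²/(Sxx·Syy) = (334.1075)²/(79.5·1455.557687) = 0.964664

0.965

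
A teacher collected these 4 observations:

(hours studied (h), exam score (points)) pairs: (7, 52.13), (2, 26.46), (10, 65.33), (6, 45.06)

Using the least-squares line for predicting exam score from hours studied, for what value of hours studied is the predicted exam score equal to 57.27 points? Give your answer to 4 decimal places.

8.2973

n = 4, Σx = 25, Σy = 188.98, Σxy = 1341.49, Σx² = 189
Sxx = Σx² − (Σx)²/n = 189 − 156.25 = 32.75
Sxy = Σxy − (Σx)(Σy)/n = 1341.49 − 1181.125 = 160.365
b = Sxy/Sxx = 160.365/32.75 = 4.896641
a = ȳ − b·x̄ = 47.245 − 4.896641·6.25 = 16.640992
Set a + b·x = 57.27: x = (57.27 − 16.640992) / 4.896641 = 8.297322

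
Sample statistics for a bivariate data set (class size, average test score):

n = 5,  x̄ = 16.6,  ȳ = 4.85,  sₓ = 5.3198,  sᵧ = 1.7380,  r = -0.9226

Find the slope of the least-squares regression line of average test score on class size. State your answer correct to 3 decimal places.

-0.301

b = r · sᵧ/sₓ = -0.9226 · 1.738/5.3198 = -0.301417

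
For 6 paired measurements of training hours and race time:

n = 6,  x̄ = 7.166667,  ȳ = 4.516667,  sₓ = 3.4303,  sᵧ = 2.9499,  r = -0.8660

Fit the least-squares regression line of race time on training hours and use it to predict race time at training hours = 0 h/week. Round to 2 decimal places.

9.85

b = r · sᵧ/sₓ = -0.866 · 2.9499/3.4303 = -0.744720
a = ȳ − b·x̄ = 4.516667 − (-0.744720)·7.166667 = 9.853828
ŷ(0) = a + b·0 = 9.853828 + (-0.744720)·0 = 9.853828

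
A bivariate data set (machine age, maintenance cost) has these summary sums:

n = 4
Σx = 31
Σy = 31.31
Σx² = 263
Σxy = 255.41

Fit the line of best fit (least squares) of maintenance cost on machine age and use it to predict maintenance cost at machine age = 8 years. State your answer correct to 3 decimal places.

7.968

Sxx = Σx² − (Σx)²/n = 263 − 240.25 = 22.75
Sxy = Σxy − (Σx)(Σy)/n = 255.41 − 242.6525 = 12.7575
b = Sxy/Sxx = 12.7575/22.75 = 0.560769
a = ȳ − b·x̄ = 7.8275 − 0.560769·7.75 = 3.481538
ŷ(8) = a + b·8 = 3.481538 + 0.560769·8 = 7.967692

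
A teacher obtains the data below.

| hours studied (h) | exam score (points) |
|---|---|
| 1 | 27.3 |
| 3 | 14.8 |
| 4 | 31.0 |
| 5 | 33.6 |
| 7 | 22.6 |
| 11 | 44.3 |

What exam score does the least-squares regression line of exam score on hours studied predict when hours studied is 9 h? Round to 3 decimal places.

36.008

n = 6, Σx = 31, Σy = 173.6, Σxy = 1009.2, Σx² = 221
Sxx = Σx² − (Σx)²/n = 221 − 160.166667 = 60.833333
Sxy = Σxy − (Σx)(Σy)/n = 1009.2 − 896.933333 = 112.266667
b = Sxy/Sxx = 112.266667/60.833333 = 1.845479
a = ȳ − b·x̄ = 28.933333 − 1.845479·5.166667 = 19.398356
ŷ(9) = a + b·9 = 19.398356 + 1.845479·9 = 36.007671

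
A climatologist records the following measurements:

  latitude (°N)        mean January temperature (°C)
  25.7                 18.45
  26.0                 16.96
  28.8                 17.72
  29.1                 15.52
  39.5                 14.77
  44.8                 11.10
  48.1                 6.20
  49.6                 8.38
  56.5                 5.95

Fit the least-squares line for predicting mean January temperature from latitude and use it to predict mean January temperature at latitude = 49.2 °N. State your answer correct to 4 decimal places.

8.4858

n = 9, Σx = 348.1, Σy = 115.05, Σxy = 4007.831, Σx² = 14546.05
Sxx = Σx² − (Σx)²/n = 14546.05 − 13463.734444 = 1082.315556
Sxy = Σxy − (Σx)(Σy)/n = 4007.831 − 4449.878333 = -442.047333
b = Sxy/Sxx = -442.047333/1082.315556 = -0.408427
a = ȳ − b·x̄ = 12.783333 − (-0.408427)·38.677778 = 28.580398
ŷ(49.2) = a + b·49.2 = 28.580398 + (-0.408427)·49.2 = 8.485769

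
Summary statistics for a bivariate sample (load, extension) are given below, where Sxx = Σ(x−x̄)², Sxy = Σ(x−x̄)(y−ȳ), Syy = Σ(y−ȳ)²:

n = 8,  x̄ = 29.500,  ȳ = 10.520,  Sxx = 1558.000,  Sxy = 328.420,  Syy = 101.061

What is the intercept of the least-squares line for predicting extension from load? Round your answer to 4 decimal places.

4.3015

b = Sxy/Sxx = 328.42/1558 = 0.210796
a = ȳ − b·x̄ = 10.52 − 0.210796·29.5 = 4.301521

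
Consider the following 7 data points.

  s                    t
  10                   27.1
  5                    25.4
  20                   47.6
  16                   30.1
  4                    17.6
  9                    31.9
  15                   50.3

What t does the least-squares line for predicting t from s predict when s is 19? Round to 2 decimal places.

45.55

n = 7, Σx = 79, Σy = 230, Σxy = 2943.6, Σx² = 1103
Sxx = Σx² − (Σx)²/n = 1103 − 891.571429 = 211.428571
Sxy = Σxy − (Σx)(Σy)/n = 2943.6 − 2595.714286 = 347.885714
b = Sxy/Sxx = 347.885714/211.428571 = 1.645405
a = ȳ − b·x̄ = 32.857143 − 1.645405·11.285714 = 14.287568
ŷ(19) = a + b·19 = 14.287568 + 1.645405·19 = 45.550270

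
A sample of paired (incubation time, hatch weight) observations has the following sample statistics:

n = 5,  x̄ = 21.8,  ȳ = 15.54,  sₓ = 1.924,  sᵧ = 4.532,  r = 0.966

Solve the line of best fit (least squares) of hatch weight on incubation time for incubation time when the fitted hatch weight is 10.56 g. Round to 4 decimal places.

19.6114

b = r · sᵧ/sₓ = 0.966 · 4.532/1.924 = 2.275422
a = ȳ − b·x̄ = 15.54 − 2.275422·21.8 = -34.064200
Set a + b·x = 10.56: x = (10.56 − (-34.064200)) / 2.275422 = 19.611395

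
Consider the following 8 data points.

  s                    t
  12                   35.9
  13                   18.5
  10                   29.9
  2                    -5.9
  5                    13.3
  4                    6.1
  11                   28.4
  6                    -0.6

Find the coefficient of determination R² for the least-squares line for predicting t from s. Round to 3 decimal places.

0.712

n = 8, Σx = 63, Σy = 125.6, Σxy = 1358.2, Σx² = 615, Σy² = 3580.9
Sxx = Σx² − (Σx)²/n = 615 − 496.125 = 118.875
Sxy = Σxy − (Σx)(Σy)/n = 1358.2 − 989.1 = 369.1
Syy = Σy² − (Σy)²/n = 3580.9 − 1971.92 = 1608.98
R² = Sxy²/(Sxx·Syy) = (369.1)²/(118.875·1608.98) = 0.712274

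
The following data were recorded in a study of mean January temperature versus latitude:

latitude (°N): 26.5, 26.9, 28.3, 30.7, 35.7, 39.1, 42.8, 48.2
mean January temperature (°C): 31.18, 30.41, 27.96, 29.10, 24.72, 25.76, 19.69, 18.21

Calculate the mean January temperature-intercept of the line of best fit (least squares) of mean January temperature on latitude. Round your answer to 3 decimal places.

n = 8, Σx = 278.2, Σy = 207.03, Σxy = 6939.111, Σx² = 10127.62
Sxx = Σx² − (Σx)²/n = 10127.62 − 9674.405 = 453.215
Sxy = Σxy − (Σx)(Σy)/n = 6939.111 − 7199.46825 = -260.35725
b = Sxy/Sxx = -260.35725/453.215 = -0.574467
a = ȳ − b·x̄ = 25.87875 − (-0.574467)·34.775 = 45.855854

45.856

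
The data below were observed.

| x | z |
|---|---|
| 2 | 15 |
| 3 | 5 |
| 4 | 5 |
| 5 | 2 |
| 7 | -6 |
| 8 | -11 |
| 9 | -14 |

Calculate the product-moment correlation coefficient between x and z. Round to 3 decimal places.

n = 7, Σx = 38, Σy = -4, Σxy = -181, Σx² = 248, Σy² = 632
Sxx = Σx² − (Σx)²/n = 248 − 206.285714 = 41.714286
Sxy = Σxy − (Σx)(Σy)/n = -181 − (-21.714286) = -159.285714
Syy = Σy² − (Σy)²/n = 632 − 2.285714 = 629.714286
r = Sxy/√(Sxx·Syy) = -159.285714/√(26268.081633) = -159.285714/162.074309 = -0.982794

-0.983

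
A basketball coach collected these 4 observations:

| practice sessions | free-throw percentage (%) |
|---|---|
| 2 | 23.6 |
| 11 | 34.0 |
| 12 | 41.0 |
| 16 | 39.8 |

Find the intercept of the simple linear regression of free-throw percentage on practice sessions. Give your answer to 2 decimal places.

21.74

n = 4, Σx = 41, Σy = 138.4, Σxy = 1550, Σx² = 525
Sxx = Σx² − (Σx)²/n = 525 − 420.25 = 104.75
Sxy = Σxy − (Σx)(Σy)/n = 1550 − 1418.6 = 131.4
b = Sxy/Sxx = 131.4/104.75 = 1.254415
a = ȳ − b·x̄ = 34.6 − 1.254415·10.25 = 21.742243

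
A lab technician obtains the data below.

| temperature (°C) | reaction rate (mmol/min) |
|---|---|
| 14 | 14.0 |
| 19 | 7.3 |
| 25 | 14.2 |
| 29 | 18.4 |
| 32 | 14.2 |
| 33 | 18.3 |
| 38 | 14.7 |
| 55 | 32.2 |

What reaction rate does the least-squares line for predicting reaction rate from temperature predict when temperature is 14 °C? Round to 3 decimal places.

n = 8, Σx = 245, Σy = 133.3, Σxy = 4611.2, Σx² = 8605
Sxx = Σx² − (Σx)²/n = 8605 − 7503.125 = 1101.875
Sxy = Σxy − (Σx)(Σy)/n = 4611.2 − 4082.3125 = 528.8875
b = Sxy/Sxx = 528.8875/1101.875 = 0.479989
a = ȳ − b·x̄ = 16.6625 − 0.479989·30.625 = 1.962847
ŷ(14) = a + b·14 = 1.962847 + 0.479989·14 = 8.682689

8.683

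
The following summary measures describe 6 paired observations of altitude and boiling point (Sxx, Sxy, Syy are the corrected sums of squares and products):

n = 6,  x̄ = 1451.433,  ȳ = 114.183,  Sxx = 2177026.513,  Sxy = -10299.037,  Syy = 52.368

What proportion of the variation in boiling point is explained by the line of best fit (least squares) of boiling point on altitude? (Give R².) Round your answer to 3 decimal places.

0.930

R² = Sxy²/(Sxx·Syy) = (-10299.037)²/(2177026.513·52.368) = 0.930387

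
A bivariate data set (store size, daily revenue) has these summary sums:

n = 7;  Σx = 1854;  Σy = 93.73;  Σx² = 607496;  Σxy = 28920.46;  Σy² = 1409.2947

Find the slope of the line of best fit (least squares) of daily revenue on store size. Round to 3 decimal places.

Sxx = Σx² − (Σx)²/n = 607496 − 491045.142857 = 116450.857143
Sxy = Σxy − (Σx)(Σy)/n = 28920.46 − 24825.06 = 4095.4
b = Sxy/Sxx = 4095.4/116450.857143 = 0.035168

0.035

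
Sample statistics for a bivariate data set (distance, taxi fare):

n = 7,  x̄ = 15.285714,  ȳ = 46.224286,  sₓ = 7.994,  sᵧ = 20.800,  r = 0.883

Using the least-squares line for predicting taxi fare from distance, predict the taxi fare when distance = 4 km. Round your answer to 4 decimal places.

b = r · sᵧ/sₓ = 0.883 · 20.8/7.994 = 2.297523
a = ȳ − b·x̄ = 46.224286 − 2.297523·15.285714 = 11.105004
ŷ(4) = a + b·4 = 11.105004 + 2.297523·4 = 20.295097

20.2951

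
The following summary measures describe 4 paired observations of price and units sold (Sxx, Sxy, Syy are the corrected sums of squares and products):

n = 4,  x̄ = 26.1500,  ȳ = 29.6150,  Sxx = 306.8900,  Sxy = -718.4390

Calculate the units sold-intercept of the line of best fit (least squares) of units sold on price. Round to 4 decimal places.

90.8330

b = Sxy/Sxx = -718.439/306.89 = -2.341031
a = ȳ − b·x̄ = 29.615 − (-2.341031)·26.15 = 90.832960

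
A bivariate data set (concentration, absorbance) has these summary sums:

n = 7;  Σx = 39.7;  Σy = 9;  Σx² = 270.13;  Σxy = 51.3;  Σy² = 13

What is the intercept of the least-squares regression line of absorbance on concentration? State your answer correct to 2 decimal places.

1.25

Sxx = Σx² − (Σx)²/n = 270.13 − 225.155714 = 44.974286
Sxy = Σxy − (Σx)(Σy)/n = 51.3 − 51.042857 = 0.257143
b = Sxy/Sxx = 0.257143/44.974286 = 0.005718
a = ȳ − b·x̄ = 1.285714 − 0.005718·5.671429 = 1.253288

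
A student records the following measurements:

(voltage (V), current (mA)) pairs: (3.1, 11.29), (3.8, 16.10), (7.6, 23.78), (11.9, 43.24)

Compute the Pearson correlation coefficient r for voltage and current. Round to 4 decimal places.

n = 4, Σx = 26.4, Σy = 94.41, Σxy = 791.463, Σx² = 223.42, Σy² = 2821.8601
Sxx = Σx² − (Σx)²/n = 223.42 − 174.24 = 49.18
Sxy = Σxy − (Σx)(Σy)/n = 791.463 − 623.106 = 168.357
Syy = Σy² − (Σy)²/n = 2821.8601 − 2228.312025 = 593.548075
r = Sxy/√(Sxx·Syy) = 168.357/√(29190.694329) = 168.357/170.852844 = 0.985392

0.9854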